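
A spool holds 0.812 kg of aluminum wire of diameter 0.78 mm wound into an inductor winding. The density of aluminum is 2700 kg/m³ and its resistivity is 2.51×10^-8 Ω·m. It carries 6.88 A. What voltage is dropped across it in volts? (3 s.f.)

A = π(d/2)² = π(3.9000e-04 m)² = 4.7784e-07 m²
L = m/(density·A) = 0.812/(2700×4.7784e-07) = 629.4 m
R = ρL/A = (2.51×10^-8)(629.4)/(4.7784e-07) = 33.06 Ω
V = IR = 6.88 × 33.06 = 227 V

227 V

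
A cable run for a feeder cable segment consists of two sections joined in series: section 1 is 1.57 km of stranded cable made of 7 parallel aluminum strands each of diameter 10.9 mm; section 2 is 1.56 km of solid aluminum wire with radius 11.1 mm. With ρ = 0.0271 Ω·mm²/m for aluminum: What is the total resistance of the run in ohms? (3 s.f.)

0.174 Ω

ρ = 0.0271 Ω·mm²/m = 2.71×10^-8 Ω·m
Section 1: A_strand = π(5.4500e-03)² = 9.331e-05 m²; R₁ = ρL/(N·A_s) = (2.71×10^-8)(1570)/(7×9.331e-05) = 0.06514 Ω
Section 2: A = πr² = π(1.1100e-02 m)² = 3.871e-04 m²
R₂ = (2.71×10^-8)(1560)/(3.871e-04) = 0.1092 Ω
R = R₁ + R₂ = 0.174 Ω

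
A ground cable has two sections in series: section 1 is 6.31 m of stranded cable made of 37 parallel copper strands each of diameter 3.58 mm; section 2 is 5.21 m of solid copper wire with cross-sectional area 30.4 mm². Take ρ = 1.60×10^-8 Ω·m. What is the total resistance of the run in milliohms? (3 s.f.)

Section 1: A_strand = π(1.7900e-03)² = 1.007e-05 m²; R₁ = ρL/(N·A_s) = (1.60×10^-8)(6.31)/(37×1.007e-05) = 2.711×10^-4 Ω
Section 2: A = 30.4 mm² = 3.040e-05 m²
R₂ = (1.60×10^-8)(5.21)/(3.040e-05) = 0.002742 Ω
R = R₁ + R₂ = 3.01 mΩ

3.01 mΩ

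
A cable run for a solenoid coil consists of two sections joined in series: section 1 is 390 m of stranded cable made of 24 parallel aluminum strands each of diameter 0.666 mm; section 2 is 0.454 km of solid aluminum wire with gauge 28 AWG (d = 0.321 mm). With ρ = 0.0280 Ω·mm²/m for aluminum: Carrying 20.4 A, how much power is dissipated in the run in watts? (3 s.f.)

ρ = 0.0280 Ω·mm²/m = 2.80×10^-8 Ω·m
Section 1: A_strand = π(3.3300e-04)² = 3.484e-07 m²; R₁ = ρL/(N·A_s) = (2.80×10^-8)(390)/(24×3.484e-07) = 1.306 Ω
Section 2: A = π(0.321/2 mm)² = π(1.6050e-04 m)² = 8.093e-08 m²
R₂ = (2.80×10^-8)(454)/(8.093e-08) = 157.1 Ω
R = R₁ + R₂ = 158.4 Ω
P = I²R = (20.4)² × 158.4 = 65900 W

65900 W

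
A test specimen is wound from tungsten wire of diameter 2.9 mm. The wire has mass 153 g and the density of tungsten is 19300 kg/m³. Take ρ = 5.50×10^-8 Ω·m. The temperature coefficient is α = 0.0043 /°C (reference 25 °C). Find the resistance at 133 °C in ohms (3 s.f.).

A = π(d/2)² = π(1.4500e-03 m)² = 6.6052e-06 m²
L = m/(density·A) = 0.153/(19300×6.6052e-06) = 1.2 m
R = ρL/A = (5.50×10^-8)(1.2)/(6.6052e-06) = 0.009994 Ω
R(133 °C) = 0.009994 × (1 + 0.0043×108) = 0.0146 Ω

0.0146 Ω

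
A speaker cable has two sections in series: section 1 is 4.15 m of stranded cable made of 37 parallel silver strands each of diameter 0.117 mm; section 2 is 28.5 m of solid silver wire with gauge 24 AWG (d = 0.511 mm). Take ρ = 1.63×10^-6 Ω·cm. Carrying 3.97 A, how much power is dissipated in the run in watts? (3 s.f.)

38.4 W

ρ = 1.63×10^-6 Ω·cm = 1.63×10^-8 Ω·m
Section 1: A_strand = π(5.8500e-05)² = 1.075e-08 m²; R₁ = ρL/(N·A_s) = (1.63×10^-8)(4.15)/(37×1.075e-08) = 0.17 Ω
Section 2: A = π(0.511/2 mm)² = π(2.5550e-04 m)² = 2.051e-07 m²
R₂ = (1.63×10^-8)(28.5)/(2.051e-07) = 2.265 Ω
R = R₁ + R₂ = 2.435 Ω
P = I²R = (3.97)² × 2.435 = 38.4 W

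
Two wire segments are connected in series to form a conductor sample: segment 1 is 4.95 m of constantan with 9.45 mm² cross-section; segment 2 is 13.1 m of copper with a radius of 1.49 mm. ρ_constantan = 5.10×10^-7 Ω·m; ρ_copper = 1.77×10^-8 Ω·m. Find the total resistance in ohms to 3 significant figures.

Segment 1: A = 9.45 mm² = 9.450e-06 m²
R₁ = ρL/A = (5.10×10^-7)(4.95)/(9.450e-06) = 0.2671 Ω
Segment 2: A = πr² = π(1.4900e-03 m)² = 6.975e-06 m²
R₂ = (1.77×10^-8)(13.1)/(6.975e-06) = 0.03324 Ω
R = R₁ + R₂ = 0.300 Ω

0.300 Ω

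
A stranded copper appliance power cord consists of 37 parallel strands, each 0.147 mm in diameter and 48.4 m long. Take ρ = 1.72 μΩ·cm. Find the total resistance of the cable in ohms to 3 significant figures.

ρ = 1.72 μΩ·cm = 1.72×10^-8 Ω·m
A_strand = π(7.3500e-05 m)² = 1.697e-08 m²
R_strand = ρL/A = (1.72×10^-8)(48.4)/(1.697e-08) = 49.05 Ω
R_total = R_strand/N = 49.05/37 = 1.33 Ω

1.33 Ω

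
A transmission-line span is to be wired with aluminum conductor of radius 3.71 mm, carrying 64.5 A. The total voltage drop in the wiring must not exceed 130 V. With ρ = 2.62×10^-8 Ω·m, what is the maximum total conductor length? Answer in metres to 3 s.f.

3330 m

A = πr² = π(3.7100e-03 m)² = 4.324e-05 m²
L_max = V_max·A/(1·ρI) = (130)(4.324e-05)/(2.62×10^-8×64.5) = 3330 m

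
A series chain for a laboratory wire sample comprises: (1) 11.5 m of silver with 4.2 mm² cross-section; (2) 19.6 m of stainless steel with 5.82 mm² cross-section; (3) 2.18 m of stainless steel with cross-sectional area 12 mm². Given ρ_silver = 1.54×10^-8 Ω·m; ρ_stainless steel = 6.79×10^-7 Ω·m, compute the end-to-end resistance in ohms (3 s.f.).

Seg 1: A = 4.2 mm² = 4.200e-06 m²
R_1 = (1.54×10^-8)(11.5)/(4.200e-06) = 0.04217 Ω
Seg 2: A = 5.82 mm² = 5.820e-06 m²
R_2 = (6.79×10^-7)(19.6)/(5.820e-06) = 2.287 Ω
Seg 3: A = 12 mm² = 1.200e-05 m²
R_3 = (6.79×10^-7)(2.18)/(1.200e-05) = 0.1234 Ω
R_total = R_1 + R_2 + R_3 = 2.45 Ω

2.45 Ω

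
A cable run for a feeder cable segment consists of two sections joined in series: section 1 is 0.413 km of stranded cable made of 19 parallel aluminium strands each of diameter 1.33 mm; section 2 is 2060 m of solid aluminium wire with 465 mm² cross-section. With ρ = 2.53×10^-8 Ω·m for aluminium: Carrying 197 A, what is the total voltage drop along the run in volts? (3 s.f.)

100 V

Section 1: A_strand = π(6.6500e-04)² = 1.389e-06 m²; R₁ = ρL/(N·A_s) = (2.53×10^-8)(413)/(19×1.389e-06) = 0.3958 Ω
Section 2: A = 465 mm² = 4.650e-04 m²
R₂ = (2.53×10^-8)(2060)/(4.650e-04) = 0.1121 Ω
R = R₁ + R₂ = 0.5079 Ω
V = IR = 197 × 0.5079 = 100 V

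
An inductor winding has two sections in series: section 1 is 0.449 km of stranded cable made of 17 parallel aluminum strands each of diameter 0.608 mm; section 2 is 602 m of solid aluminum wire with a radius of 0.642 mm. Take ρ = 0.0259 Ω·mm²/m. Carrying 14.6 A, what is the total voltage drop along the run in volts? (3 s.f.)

ρ = 0.0259 Ω·mm²/m = 2.59×10^-8 Ω·m
Section 1: A_strand = π(3.0400e-04)² = 2.903e-07 m²; R₁ = ρL/(N·A_s) = (2.59×10^-8)(449)/(17×2.903e-07) = 2.356 Ω
Section 2: A = πr² = π(6.4200e-04 m)² = 1.295e-06 m²
R₂ = (2.59×10^-8)(602)/(1.295e-06) = 12.04 Ω
R = R₁ + R₂ = 14.4 Ω
V = IR = 14.6 × 14.4 = 210 V

210 V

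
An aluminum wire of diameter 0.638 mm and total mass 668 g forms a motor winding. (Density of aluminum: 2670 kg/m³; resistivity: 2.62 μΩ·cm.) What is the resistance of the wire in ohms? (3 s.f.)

64.1 Ω

ρ = 2.62 μΩ·cm = 2.62×10^-8 Ω·m
A = π(d/2)² = π(3.1900e-04 m)² = 3.1969e-07 m²
L = m/(density·A) = 0.668/(2670×3.1969e-07) = 782.6 m
R = ρL/A = (2.62×10^-8)(782.6)/(3.1969e-07) = 64.1 Ω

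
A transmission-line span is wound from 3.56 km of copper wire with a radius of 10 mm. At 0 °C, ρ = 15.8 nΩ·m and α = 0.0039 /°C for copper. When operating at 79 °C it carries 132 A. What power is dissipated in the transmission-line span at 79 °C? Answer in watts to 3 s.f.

4080 W

ρ = 15.8 nΩ·m = 1.58×10^-8 Ω·m
A = πr² = π(1.0000e-02 m)² = 3.142e-04 m²
R₍0₎ = ρL/A = (1.58×10^-8)(3560)/(3.142e-04) = 0.179 Ω
R₍79₎ = R₍0₎(1 + αΔT) = 0.179 × (1 + 0.0039×79) = 0.2342 Ω
P = I²R = (132)² × 0.2342 = 4080 W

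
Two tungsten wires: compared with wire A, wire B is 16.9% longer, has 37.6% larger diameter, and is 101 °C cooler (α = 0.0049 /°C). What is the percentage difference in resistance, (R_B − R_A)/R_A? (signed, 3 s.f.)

-68.8%

R ∝ ρL/d² with ρ ∝ (1+αΔT), so R_B/R_A = (1 + 16.9/100) × (1 + 37.6/100)⁻² × (1 − 0.0049×101)
= 1.169 × 0.5282 × 0.5051 = 0.3119
(R_B − R_A)/R_A = 0.3119 − 1 = -68.8%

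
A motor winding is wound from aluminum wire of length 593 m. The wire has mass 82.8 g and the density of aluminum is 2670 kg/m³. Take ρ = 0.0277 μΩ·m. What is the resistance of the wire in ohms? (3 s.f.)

314 Ω

ρ = 0.0277 μΩ·m = 2.77×10^-8 Ω·m
A = m/(density·L) = 0.0828/(2670×593) = 5.2296e-08 m²
R = ρL/A = (2.77×10^-8)(593)/(5.2296e-08) = 314 Ω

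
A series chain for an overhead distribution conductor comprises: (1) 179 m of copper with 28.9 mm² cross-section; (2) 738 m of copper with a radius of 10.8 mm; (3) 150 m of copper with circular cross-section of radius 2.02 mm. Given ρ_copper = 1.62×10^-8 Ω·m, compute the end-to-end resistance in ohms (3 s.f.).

Seg 1: A = 28.9 mm² = 2.890e-05 m²
R_1 = (1.62×10^-8)(179)/(2.890e-05) = 0.1003 Ω
Seg 2: A = πr² = π(1.0800e-02 m)² = 3.664e-04 m²
R_2 = (1.62×10^-8)(738)/(3.664e-04) = 0.03263 Ω
Seg 3: A = πr² = π(2.0200e-03 m)² = 1.282e-05 m²
R_3 = (1.62×10^-8)(150)/(1.282e-05) = 0.1896 Ω
R_total = R_1 + R_2 + R_3 = 0.323 Ω

0.323 Ω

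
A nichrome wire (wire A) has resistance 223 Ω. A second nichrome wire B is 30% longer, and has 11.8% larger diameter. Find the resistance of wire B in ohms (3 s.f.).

R ∝ L/d², so R_B/R_A = (1 + 30/100) × (1 + 11.8/100)⁻²
= 1.3 × 0.8001 = 1.04
R_B = 1.04 × 223 = 232 Ω

232 Ω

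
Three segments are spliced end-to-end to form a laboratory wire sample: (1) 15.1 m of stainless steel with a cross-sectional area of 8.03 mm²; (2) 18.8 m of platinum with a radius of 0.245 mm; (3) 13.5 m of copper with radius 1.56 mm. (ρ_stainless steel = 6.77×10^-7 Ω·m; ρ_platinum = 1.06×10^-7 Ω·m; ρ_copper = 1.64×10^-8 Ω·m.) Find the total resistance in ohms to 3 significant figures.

Seg 1: A = 8.03 mm² = 8.030e-06 m²
R_1 = (6.77×10^-7)(15.1)/(8.030e-06) = 1.273 Ω
Seg 2: A = πr² = π(2.4500e-04 m)² = 1.886e-07 m²
R_2 = (1.06×10^-7)(18.8)/(1.886e-07) = 10.57 Ω
Seg 3: A = πr² = π(1.5600e-03 m)² = 7.645e-06 m²
R_3 = (1.64×10^-8)(13.5)/(7.645e-06) = 0.02896 Ω
R_total = R_1 + R_2 + R_3 = 11.9 Ω

11.9 Ω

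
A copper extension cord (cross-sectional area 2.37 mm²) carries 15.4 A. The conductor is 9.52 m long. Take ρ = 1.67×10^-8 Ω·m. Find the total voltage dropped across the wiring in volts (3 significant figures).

1.03 V

A = 2.37 mm² = 2.370e-06 m²
R = ρL/A = (1.67×10^-8)(9.52)/(2.370e-06) = 0.06708 Ω
V = IR = 15.4 × 0.06708 = 1.03 V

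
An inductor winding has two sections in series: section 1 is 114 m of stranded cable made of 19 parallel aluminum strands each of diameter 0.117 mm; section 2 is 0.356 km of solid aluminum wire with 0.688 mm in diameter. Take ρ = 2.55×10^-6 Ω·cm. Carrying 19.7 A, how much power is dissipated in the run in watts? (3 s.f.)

15000 W

ρ = 2.55×10^-6 Ω·cm = 2.55×10^-8 Ω·m
Section 1: A_strand = π(5.8500e-05)² = 1.075e-08 m²; R₁ = ρL/(N·A_s) = (2.55×10^-8)(114)/(19×1.075e-08) = 14.23 Ω
Section 2: A = π(d/2)² = π(3.4400e-04 m)² = 3.718e-07 m²
R₂ = (2.55×10^-8)(356)/(3.718e-07) = 24.42 Ω
R = R₁ + R₂ = 38.65 Ω
P = I²R = (19.7)² × 38.65 = 15000 W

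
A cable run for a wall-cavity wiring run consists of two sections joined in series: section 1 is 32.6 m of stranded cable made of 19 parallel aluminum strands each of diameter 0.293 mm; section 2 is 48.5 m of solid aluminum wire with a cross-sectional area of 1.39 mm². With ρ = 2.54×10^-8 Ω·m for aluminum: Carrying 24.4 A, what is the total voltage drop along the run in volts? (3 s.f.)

Section 1: A_strand = π(1.4650e-04)² = 6.743e-08 m²; R₁ = ρL/(N·A_s) = (2.54×10^-8)(32.6)/(19×6.743e-08) = 0.6464 Ω
Section 2: A = 1.39 mm² = 1.390e-06 m²
R₂ = (2.54×10^-8)(48.5)/(1.390e-06) = 0.8863 Ω
R = R₁ + R₂ = 1.533 Ω
V = IR = 24.4 × 1.533 = 37.4 V

37.4 V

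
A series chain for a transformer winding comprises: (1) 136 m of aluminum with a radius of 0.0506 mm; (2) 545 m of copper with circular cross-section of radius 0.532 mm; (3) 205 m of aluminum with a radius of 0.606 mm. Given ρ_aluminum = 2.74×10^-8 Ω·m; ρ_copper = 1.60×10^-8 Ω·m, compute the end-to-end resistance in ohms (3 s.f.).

478 Ω

Seg 1: A = πr² = π(5.0600e-05 m)² = 8.044e-09 m²
R_1 = (2.74×10^-8)(136)/(8.044e-09) = 463.3 Ω
Seg 2: A = πr² = π(5.3200e-04 m)² = 8.891e-07 m²
R_2 = (1.60×10^-8)(545)/(8.891e-07) = 9.807 Ω
Seg 3: A = πr² = π(6.0600e-04 m)² = 1.154e-06 m²
R_3 = (2.74×10^-8)(205)/(1.154e-06) = 4.869 Ω
R_total = R_1 + R_2 + R_3 = 478 Ω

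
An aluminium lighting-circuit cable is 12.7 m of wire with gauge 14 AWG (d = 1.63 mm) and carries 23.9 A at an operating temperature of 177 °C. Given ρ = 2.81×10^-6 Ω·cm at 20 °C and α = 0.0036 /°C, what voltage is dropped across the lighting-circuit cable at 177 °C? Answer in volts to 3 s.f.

ρ = 2.81×10^-6 Ω·cm = 2.81×10^-8 Ω·m
A = π(1.63/2 mm)² = π(8.1500e-04 m)² = 2.087e-06 m²
R₍20₎ = ρL/A = (2.81×10^-8)(12.7)/(2.087e-06) = 0.171 Ω
R₍177₎ = R₍20₎(1 + αΔT) = 0.171 × (1 + 0.0036×157) = 0.2677 Ω
V = IR = 23.9 × 0.2677 = 6.40 V

6.40 V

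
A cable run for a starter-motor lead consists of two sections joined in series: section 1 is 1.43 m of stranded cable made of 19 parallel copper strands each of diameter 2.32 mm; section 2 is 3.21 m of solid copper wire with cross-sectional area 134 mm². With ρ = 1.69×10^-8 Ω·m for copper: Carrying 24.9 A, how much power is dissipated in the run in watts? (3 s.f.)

Section 1: A_strand = π(1.1600e-03)² = 4.227e-06 m²; R₁ = ρL/(N·A_s) = (1.69×10^-8)(1.43)/(19×4.227e-06) = 3.009×10^-4 Ω
Section 2: A = 134 mm² = 1.340e-04 m²
R₂ = (1.69×10^-8)(3.21)/(1.340e-04) = 4.048×10^-4 Ω
R = R₁ + R₂ = 7.057×10^-4 Ω
P = I²R = (24.9)² × 7.057×10^-4 = 0.438 W

0.438 W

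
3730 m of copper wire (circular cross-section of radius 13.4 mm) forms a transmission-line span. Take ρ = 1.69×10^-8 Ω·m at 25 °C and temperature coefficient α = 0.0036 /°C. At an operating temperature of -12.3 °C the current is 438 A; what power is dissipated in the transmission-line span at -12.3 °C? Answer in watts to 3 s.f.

18600 W

A = πr² = π(1.3400e-02 m)² = 5.641e-04 m²
R₍25₎ = ρL/A = (1.69×10^-8)(3730)/(5.641e-04) = 0.1117 Ω
R₍-12.3₎ = R₍25₎(1 + αΔT) = 0.1117 × (1 + 0.0036×-37.3) = 0.09674 Ω
P = I²R = (438)² × 0.09674 = 18600 W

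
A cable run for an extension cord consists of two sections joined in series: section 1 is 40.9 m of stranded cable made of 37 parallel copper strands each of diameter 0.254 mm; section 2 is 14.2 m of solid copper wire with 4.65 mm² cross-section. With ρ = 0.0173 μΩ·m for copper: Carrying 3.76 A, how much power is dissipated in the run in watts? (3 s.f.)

6.08 W

ρ = 0.0173 μΩ·m = 1.73×10^-8 Ω·m
Section 1: A_strand = π(1.2700e-04)² = 5.067e-08 m²; R₁ = ρL/(N·A_s) = (1.73×10^-8)(40.9)/(37×5.067e-08) = 0.3774 Ω
Section 2: A = 4.65 mm² = 4.650e-06 m²
R₂ = (1.73×10^-8)(14.2)/(4.650e-06) = 0.05283 Ω
R = R₁ + R₂ = 0.4302 Ω
P = I²R = (3.76)² × 0.4302 = 6.08 W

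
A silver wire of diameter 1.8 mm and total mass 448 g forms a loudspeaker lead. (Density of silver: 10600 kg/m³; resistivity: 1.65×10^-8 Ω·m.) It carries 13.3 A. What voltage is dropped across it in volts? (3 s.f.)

A = π(d/2)² = π(9.0000e-04 m)² = 2.5447e-06 m²
L = m/(density·A) = 0.448/(10600×2.5447e-06) = 16.61 m
R = ρL/A = (1.65×10^-8)(16.61)/(2.5447e-06) = 0.1077 Ω
V = IR = 13.3 × 0.1077 = 1.43 V

1.43 V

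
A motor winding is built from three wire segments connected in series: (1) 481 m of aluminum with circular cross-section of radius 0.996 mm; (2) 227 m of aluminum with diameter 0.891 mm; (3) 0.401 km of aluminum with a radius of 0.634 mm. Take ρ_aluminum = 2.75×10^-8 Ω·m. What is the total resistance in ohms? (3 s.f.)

23.0 Ω

Seg 1: A = πr² = π(9.9600e-04 m)² = 3.117e-06 m²
R_1 = (2.75×10^-8)(481)/(3.117e-06) = 4.244 Ω
Seg 2: A = π(d/2)² = π(4.4550e-04 m)² = 6.235e-07 m²
R_2 = (2.75×10^-8)(227)/(6.235e-07) = 10.01 Ω
Seg 3: A = πr² = π(6.3400e-04 m)² = 1.263e-06 m²
R_3 = (2.75×10^-8)(401)/(1.263e-06) = 8.733 Ω
R_total = R_1 + R_2 + R_3 = 23.0 Ω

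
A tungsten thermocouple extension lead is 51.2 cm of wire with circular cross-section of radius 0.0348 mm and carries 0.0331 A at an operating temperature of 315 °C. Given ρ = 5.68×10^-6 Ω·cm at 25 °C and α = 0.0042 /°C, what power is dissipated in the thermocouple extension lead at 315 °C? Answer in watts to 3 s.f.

ρ = 5.68×10^-6 Ω·cm = 5.68×10^-8 Ω·m
A = πr² = π(3.4800e-05 m)² = 3.805e-09 m²
R₍25₎ = ρL/A = (5.68×10^-8)(0.512)/(3.805e-09) = 7.644 Ω
R₍315₎ = R₍25₎(1 + αΔT) = 7.644 × (1 + 0.0042×290) = 16.95 Ω
P = I²R = (0.0331)² × 16.95 = 0.0186 W

0.0186 W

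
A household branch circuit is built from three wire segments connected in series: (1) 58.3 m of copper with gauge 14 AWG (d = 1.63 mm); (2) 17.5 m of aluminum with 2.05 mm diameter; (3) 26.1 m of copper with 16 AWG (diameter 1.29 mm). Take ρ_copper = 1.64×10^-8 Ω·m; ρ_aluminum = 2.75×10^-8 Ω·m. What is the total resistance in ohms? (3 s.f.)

Seg 1: A = π(1.63/2 mm)² = π(8.1500e-04 m)² = 2.087e-06 m²
R_1 = (1.64×10^-8)(58.3)/(2.087e-06) = 0.4582 Ω
Seg 2: A = π(d/2)² = π(1.0250e-03 m)² = 3.301e-06 m²
R_2 = (2.75×10^-8)(17.5)/(3.301e-06) = 0.1458 Ω
Seg 3: A = π(1.29/2 mm)² = π(6.4500e-04 m)² = 1.307e-06 m²
R_3 = (1.64×10^-8)(26.1)/(1.307e-06) = 0.3275 Ω
R_total = R_1 + R_2 + R_3 = 0.931 Ω

0.931 Ω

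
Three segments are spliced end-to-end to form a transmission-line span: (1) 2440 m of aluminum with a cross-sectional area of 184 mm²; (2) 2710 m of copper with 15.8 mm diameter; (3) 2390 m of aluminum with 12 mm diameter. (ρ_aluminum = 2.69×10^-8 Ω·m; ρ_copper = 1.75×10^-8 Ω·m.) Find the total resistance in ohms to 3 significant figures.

1.17 Ω

Seg 1: A = 184 mm² = 1.840e-04 m²
R_1 = (2.69×10^-8)(2440)/(1.840e-04) = 0.3567 Ω
Seg 2: A = π(d/2)² = π(7.9000e-03 m)² = 1.961e-04 m²
R_2 = (1.75×10^-8)(2710)/(1.961e-04) = 0.2419 Ω
Seg 3: A = π(d/2)² = π(6.0000e-03 m)² = 1.131e-04 m²
R_3 = (2.69×10^-8)(2390)/(1.131e-04) = 0.5685 Ω
R_total = R_1 + R_2 + R_3 = 1.17 Ω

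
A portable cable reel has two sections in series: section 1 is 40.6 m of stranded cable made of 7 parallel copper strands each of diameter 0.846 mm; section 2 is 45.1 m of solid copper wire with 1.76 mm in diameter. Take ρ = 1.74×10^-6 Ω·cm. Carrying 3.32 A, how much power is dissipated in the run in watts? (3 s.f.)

ρ = 1.74×10^-6 Ω·cm = 1.74×10^-8 Ω·m
Section 1: A_strand = π(4.2300e-04)² = 5.621e-07 m²; R₁ = ρL/(N·A_s) = (1.74×10^-8)(40.6)/(7×5.621e-07) = 0.1795 Ω
Section 2: A = π(d/2)² = π(8.8000e-04 m)² = 2.433e-06 m²
R₂ = (1.74×10^-8)(45.1)/(2.433e-06) = 0.3226 Ω
R = R₁ + R₂ = 0.5021 Ω
P = I²R = (3.32)² × 0.5021 = 5.53 W

5.53 W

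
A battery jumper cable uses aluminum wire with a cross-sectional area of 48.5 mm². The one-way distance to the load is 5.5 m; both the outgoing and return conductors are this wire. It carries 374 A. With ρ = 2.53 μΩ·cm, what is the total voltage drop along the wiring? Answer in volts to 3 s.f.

2.15 V

ρ = 2.53 μΩ·cm = 2.53×10^-8 Ω·m
A = 48.5 mm² = 4.850e-05 m²
Total conductor length (both ways) L = 2 × 5.5 = 11 m
R = ρL/A = (2.53×10^-8)(11)/(4.850e-05) = 0.005738 Ω
V = IR = 374 × 0.005738 = 2.15 V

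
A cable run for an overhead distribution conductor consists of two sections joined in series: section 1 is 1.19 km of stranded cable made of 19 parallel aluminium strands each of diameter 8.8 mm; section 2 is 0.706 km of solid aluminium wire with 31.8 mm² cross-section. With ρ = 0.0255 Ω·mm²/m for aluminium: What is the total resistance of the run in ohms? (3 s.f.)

ρ = 0.0255 Ω·mm²/m = 2.55×10^-8 Ω·m
Section 1: A_strand = π(4.4000e-03)² = 6.082e-05 m²; R₁ = ρL/(N·A_s) = (2.55×10^-8)(1190)/(19×6.082e-05) = 0.02626 Ω
Section 2: A = 31.8 mm² = 3.180e-05 m²
R₂ = (2.55×10^-8)(706)/(3.180e-05) = 0.5661 Ω
R = R₁ + R₂ = 0.592 Ω

0.592 Ω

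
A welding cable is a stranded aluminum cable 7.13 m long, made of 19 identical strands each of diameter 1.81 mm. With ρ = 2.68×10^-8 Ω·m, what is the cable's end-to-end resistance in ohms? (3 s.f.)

0.00391 Ω

A_strand = π(9.0500e-04 m)² = 2.573e-06 m²
R_strand = ρL/A = (2.68×10^-8)(7.13)/(2.573e-06) = 0.07426 Ω
R_total = R_strand/N = 0.07426/19 = 0.00391 Ω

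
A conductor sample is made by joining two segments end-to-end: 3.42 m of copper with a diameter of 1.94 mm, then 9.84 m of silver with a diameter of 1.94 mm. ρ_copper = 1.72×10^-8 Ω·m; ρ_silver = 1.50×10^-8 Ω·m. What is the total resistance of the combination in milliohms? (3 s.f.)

Segment 1: A = π(d/2)² = π(9.7000e-04 m)² = 2.956e-06 m²
R₁ = ρL/A = (1.72×10^-8)(3.42)/(2.956e-06) = 0.0199 Ω
R₂ = (1.50×10^-8)(9.84)/(2.956e-06) = 0.04993 Ω
R = R₁ + R₂ = 69.8 mΩ

69.8 mΩ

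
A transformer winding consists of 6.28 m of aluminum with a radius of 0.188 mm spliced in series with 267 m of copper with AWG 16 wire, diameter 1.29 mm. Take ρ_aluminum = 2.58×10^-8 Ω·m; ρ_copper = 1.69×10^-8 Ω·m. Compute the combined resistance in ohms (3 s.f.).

Segment 1: A = πr² = π(1.8800e-04 m)² = 1.110e-07 m²
R₁ = ρL/A = (2.58×10^-8)(6.28)/(1.110e-07) = 1.459 Ω
Segment 2: A = π(1.29/2 mm)² = π(6.4500e-04 m)² = 1.307e-06 m²
R₂ = (1.69×10^-8)(267)/(1.307e-06) = 3.452 Ω
R = R₁ + R₂ = 4.91 Ω

4.91 Ω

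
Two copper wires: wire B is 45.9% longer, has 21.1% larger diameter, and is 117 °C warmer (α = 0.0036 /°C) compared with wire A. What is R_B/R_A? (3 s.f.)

1.41

R ∝ ρL/d² with ρ ∝ (1+αΔT), so R_B/R_A = (1 + 45.9/100) × (1 + 21.1/100)⁻² × (1 + 0.0036×117)
= 1.459 × 0.6819 × 1.421 = 1.41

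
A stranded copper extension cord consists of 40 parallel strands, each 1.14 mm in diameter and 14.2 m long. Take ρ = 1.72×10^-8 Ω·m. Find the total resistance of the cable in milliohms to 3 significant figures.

A_strand = π(5.7000e-04 m)² = 1.021e-06 m²
R_strand = ρL/A = (1.72×10^-8)(14.2)/(1.021e-06) = 0.2393 Ω
R_total = R_strand/N = 0.2393/40 = 5.98 mΩ

5.98 mΩ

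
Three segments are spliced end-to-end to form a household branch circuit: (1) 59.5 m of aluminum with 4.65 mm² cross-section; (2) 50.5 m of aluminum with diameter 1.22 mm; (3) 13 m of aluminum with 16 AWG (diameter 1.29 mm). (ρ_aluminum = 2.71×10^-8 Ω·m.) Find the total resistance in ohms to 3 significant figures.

1.79 Ω

Seg 1: A = 4.65 mm² = 4.650e-06 m²
R_1 = (2.71×10^-8)(59.5)/(4.650e-06) = 0.3468 Ω
Seg 2: A = π(d/2)² = π(6.1000e-04 m)² = 1.169e-06 m²
R_2 = (2.71×10^-8)(50.5)/(1.169e-06) = 1.171 Ω
Seg 3: A = π(1.29/2 mm)² = π(6.4500e-04 m)² = 1.307e-06 m²
R_3 = (2.71×10^-8)(13)/(1.307e-06) = 0.2696 Ω
R_total = R_1 + R_2 + R_3 = 1.79 Ω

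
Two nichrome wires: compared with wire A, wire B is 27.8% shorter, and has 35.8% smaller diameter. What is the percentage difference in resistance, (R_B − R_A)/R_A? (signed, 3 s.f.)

R ∝ L/d², so R_B/R_A = (1 − 27.8/100) × (1 − 35.8/100)⁻²
= 0.722 × 2.426 = 1.752
(R_B − R_A)/R_A = 1.752 − 1 = 75.2%

75.2%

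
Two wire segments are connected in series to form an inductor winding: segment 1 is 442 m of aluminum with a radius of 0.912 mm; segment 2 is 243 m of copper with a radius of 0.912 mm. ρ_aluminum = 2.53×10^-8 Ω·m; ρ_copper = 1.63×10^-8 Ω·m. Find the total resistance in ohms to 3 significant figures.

Segment 1: A = πr² = π(9.1200e-04 m)² = 2.613e-06 m²
R₁ = ρL/A = (2.53×10^-8)(442)/(2.613e-06) = 4.28 Ω
R₂ = (1.63×10^-8)(243)/(2.613e-06) = 1.516 Ω
R = R₁ + R₂ = 5.80 Ω

5.80 Ω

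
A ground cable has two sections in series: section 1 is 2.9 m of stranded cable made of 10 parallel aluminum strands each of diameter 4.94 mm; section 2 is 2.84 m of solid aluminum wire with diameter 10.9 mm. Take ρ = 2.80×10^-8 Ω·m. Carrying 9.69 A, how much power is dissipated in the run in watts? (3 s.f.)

0.120 W

Section 1: A_strand = π(2.4700e-03)² = 1.917e-05 m²; R₁ = ρL/(N·A_s) = (2.80×10^-8)(2.9)/(10×1.917e-05) = 4.237×10^-4 Ω
Section 2: A = π(d/2)² = π(5.4500e-03 m)² = 9.331e-05 m²
R₂ = (2.80×10^-8)(2.84)/(9.331e-05) = 8.522×10^-4 Ω
R = R₁ + R₂ = 0.001276 Ω
P = I²R = (9.69)² × 0.001276 = 0.120 W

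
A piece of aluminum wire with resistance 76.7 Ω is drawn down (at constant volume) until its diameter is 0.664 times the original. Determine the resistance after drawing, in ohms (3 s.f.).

395 Ω

Volume constant ⇒ L' = L/r² with r = 0.664. R' = ρL'/A' = ρ(L/r²)/(πr²d₀²/4) = R/r⁴.
R' = 5.144 × 76.7 = 395 Ω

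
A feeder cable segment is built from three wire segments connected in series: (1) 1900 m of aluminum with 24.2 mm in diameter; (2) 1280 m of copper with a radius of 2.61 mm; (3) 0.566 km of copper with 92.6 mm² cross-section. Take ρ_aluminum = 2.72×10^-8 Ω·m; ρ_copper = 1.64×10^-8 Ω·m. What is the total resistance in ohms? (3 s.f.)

Seg 1: A = π(d/2)² = π(1.2100e-02 m)² = 4.600e-04 m²
R_1 = (2.72×10^-8)(1900)/(4.600e-04) = 0.1124 Ω
Seg 2: A = πr² = π(2.6100e-03 m)² = 2.140e-05 m²
R_2 = (1.64×10^-8)(1280)/(2.140e-05) = 0.9809 Ω
Seg 3: A = 92.6 mm² = 9.260e-05 m²
R_3 = (1.64×10^-8)(566)/(9.260e-05) = 0.1002 Ω
R_total = R_1 + R_2 + R_3 = 1.19 Ω

1.19 Ω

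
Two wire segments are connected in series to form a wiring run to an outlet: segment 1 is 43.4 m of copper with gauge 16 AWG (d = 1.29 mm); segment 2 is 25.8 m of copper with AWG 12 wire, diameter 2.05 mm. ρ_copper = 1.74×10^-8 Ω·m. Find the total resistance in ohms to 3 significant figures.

Segment 1: A = π(1.29/2 mm)² = π(6.4500e-04 m)² = 1.307e-06 m²
R₁ = ρL/A = (1.74×10^-8)(43.4)/(1.307e-06) = 0.5778 Ω
Segment 2: A = π(2.05/2 mm)² = π(1.0250e-03 m)² = 3.301e-06 m²
R₂ = (1.74×10^-8)(25.8)/(3.301e-06) = 0.136 Ω
R = R₁ + R₂ = 0.714 Ω

0.714 Ω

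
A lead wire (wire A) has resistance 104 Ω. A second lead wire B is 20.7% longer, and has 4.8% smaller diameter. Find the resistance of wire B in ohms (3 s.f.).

139 Ω

R ∝ L/d², so R_B/R_A = (1 + 20.7/100) × (1 − 4.8/100)⁻²
= 1.207 × 1.103 = 1.332
R_B = 1.332 × 104 = 139 Ω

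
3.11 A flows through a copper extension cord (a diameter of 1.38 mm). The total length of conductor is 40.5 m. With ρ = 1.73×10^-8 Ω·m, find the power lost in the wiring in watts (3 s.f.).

A = π(d/2)² = π(6.9000e-04 m)² = 1.496e-06 m²
R = ρL/A = (1.73×10^-8)(40.5)/(1.496e-06) = 0.4684 Ω
P = I²R = (3.11)² × 0.4684 = 4.53 W

4.53 W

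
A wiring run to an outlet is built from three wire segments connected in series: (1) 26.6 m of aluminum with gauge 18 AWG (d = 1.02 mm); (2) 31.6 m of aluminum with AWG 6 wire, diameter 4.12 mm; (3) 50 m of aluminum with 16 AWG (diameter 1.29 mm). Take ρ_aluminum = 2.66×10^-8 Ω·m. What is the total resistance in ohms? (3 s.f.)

1.95 Ω

Seg 1: A = π(1.02/2 mm)² = π(5.1000e-04 m)² = 8.171e-07 m²
R_1 = (2.66×10^-8)(26.6)/(8.171e-07) = 0.8659 Ω
Seg 2: A = π(4.12/2 mm)² = π(2.0600e-03 m)² = 1.333e-05 m²
R_2 = (2.66×10^-8)(31.6)/(1.333e-05) = 0.06305 Ω
Seg 3: A = π(1.29/2 mm)² = π(6.4500e-04 m)² = 1.307e-06 m²
R_3 = (2.66×10^-8)(50)/(1.307e-06) = 1.018 Ω
R_total = R_1 + R_2 + R_3 = 1.95 Ω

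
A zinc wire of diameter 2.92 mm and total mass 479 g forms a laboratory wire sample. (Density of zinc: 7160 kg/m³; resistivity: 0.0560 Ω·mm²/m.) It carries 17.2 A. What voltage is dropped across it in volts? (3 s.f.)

1.44 V

ρ = 0.0560 Ω·mm²/m = 5.60×10^-8 Ω·m
A = π(d/2)² = π(1.4600e-03 m)² = 6.6966e-06 m²
L = m/(density·A) = 0.479/(7160×6.6966e-06) = 9.99 m
R = ρL/A = (5.60×10^-8)(9.99)/(6.6966e-06) = 0.08354 Ω
V = IR = 17.2 × 0.08354 = 1.44 V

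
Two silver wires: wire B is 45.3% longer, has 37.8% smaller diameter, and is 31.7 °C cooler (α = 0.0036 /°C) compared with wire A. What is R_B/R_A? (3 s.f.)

R ∝ ρL/d² with ρ ∝ (1+αΔT), so R_B/R_A = (1 + 45.3/100) × (1 − 37.8/100)⁻² × (1 − 0.0036×31.7)
= 1.453 × 2.585 × 0.8859 = 3.33

3.33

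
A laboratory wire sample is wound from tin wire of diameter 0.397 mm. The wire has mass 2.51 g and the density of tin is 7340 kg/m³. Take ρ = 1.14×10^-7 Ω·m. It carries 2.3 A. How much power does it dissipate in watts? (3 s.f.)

13.5 W

A = π(d/2)² = π(1.9850e-04 m)² = 1.2379e-07 m²
L = m/(density·A) = 0.00251/(7340×1.2379e-07) = 2.763 m
R = ρL/A = (1.14×10^-7)(2.763)/(1.2379e-07) = 2.544 Ω
P = I²R = (2.3)² × 2.544 = 13.5 W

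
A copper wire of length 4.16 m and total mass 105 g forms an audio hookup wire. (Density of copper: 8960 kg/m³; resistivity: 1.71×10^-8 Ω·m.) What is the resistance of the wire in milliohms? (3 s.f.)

25.3 mΩ

A = m/(density·L) = 0.105/(8960×4.16) = 2.8170e-06 m²
R = ρL/A = (1.71×10^-8)(4.16)/(2.8170e-06) = 25.3 mΩ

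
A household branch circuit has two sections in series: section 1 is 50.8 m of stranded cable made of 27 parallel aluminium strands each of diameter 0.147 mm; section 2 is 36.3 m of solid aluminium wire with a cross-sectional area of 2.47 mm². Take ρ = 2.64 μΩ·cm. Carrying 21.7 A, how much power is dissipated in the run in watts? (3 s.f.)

1560 W

ρ = 2.64 μΩ·cm = 2.64×10^-8 Ω·m
Section 1: A_strand = π(7.3500e-05)² = 1.697e-08 m²; R₁ = ρL/(N·A_s) = (2.64×10^-8)(50.8)/(27×1.697e-08) = 2.927 Ω
Section 2: A = 2.47 mm² = 2.470e-06 m²
R₂ = (2.64×10^-8)(36.3)/(2.470e-06) = 0.388 Ω
R = R₁ + R₂ = 3.315 Ω
P = I²R = (21.7)² × 3.315 = 1560 W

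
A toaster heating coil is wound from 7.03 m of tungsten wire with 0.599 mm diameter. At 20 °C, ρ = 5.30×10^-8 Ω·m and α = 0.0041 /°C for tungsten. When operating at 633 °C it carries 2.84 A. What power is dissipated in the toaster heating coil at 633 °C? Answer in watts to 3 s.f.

A = π(d/2)² = π(2.9950e-04 m)² = 2.818e-07 m²
R₍20₎ = ρL/A = (5.30×10^-8)(7.03)/(2.818e-07) = 1.322 Ω
R₍633₎ = R₍20₎(1 + αΔT) = 1.322 × (1 + 0.0041×613) = 4.645 Ω
P = I²R = (2.84)² × 4.645 = 37.5 W

37.5 W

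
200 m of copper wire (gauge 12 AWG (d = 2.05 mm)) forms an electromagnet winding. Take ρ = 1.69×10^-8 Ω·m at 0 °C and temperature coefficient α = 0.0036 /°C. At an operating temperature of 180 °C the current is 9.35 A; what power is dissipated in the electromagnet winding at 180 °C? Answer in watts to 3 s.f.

A = π(2.05/2 mm)² = π(1.0250e-03 m)² = 3.301e-06 m²
R₍0₎ = ρL/A = (1.69×10^-8)(200)/(3.301e-06) = 1.024 Ω
R₍180₎ = R₍0₎(1 + αΔT) = 1.024 × (1 + 0.0036×180) = 1.688 Ω
P = I²R = (9.35)² × 1.688 = 148 W

148 W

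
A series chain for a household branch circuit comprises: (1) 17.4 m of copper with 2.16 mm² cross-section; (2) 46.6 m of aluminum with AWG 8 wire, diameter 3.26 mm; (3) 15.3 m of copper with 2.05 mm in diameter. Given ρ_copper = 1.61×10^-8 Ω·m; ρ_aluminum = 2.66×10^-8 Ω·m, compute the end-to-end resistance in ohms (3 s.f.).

0.353 Ω

Seg 1: A = 2.16 mm² = 2.160e-06 m²
R_1 = (1.61×10^-8)(17.4)/(2.160e-06) = 0.1297 Ω
Seg 2: A = π(3.26/2 mm)² = π(1.6300e-03 m)² = 8.347e-06 m²
R_2 = (2.66×10^-8)(46.6)/(8.347e-06) = 0.1485 Ω
Seg 3: A = π(d/2)² = π(1.0250e-03 m)² = 3.301e-06 m²
R_3 = (1.61×10^-8)(15.3)/(3.301e-06) = 0.07463 Ω
R_total = R_1 + R_2 + R_3 = 0.353 Ω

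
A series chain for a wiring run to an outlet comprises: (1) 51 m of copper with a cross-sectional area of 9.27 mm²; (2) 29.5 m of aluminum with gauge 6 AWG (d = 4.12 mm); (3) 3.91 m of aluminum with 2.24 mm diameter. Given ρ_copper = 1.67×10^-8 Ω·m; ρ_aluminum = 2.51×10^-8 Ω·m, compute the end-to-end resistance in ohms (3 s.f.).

Seg 1: A = 9.27 mm² = 9.270e-06 m²
R_1 = (1.67×10^-8)(51)/(9.270e-06) = 0.09188 Ω
Seg 2: A = π(4.12/2 mm)² = π(2.0600e-03 m)² = 1.333e-05 m²
R_2 = (2.51×10^-8)(29.5)/(1.333e-05) = 0.05554 Ω
Seg 3: A = π(d/2)² = π(1.1200e-03 m)² = 3.941e-06 m²
R_3 = (2.51×10^-8)(3.91)/(3.941e-06) = 0.0249 Ω
R_total = R_1 + R_2 + R_3 = 0.172 Ω

0.172 Ω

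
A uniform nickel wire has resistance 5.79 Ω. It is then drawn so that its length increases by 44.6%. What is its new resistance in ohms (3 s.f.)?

12.1 Ω

k = 1 + 44.6/100 = 1.446; volume constant ⇒ A' = A/k, so R' = k²R.
R' = 2.091 × 5.79 = 12.1 Ω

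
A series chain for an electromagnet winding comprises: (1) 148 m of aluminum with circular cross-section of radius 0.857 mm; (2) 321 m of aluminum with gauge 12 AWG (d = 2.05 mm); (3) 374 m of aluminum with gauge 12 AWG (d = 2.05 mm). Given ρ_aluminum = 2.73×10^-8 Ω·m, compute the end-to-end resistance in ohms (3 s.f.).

7.50 Ω

Seg 1: A = πr² = π(8.5700e-04 m)² = 2.307e-06 m²
R_1 = (2.73×10^-8)(148)/(2.307e-06) = 1.751 Ω
Seg 2: A = π(2.05/2 mm)² = π(1.0250e-03 m)² = 3.301e-06 m²
R_2 = (2.73×10^-8)(321)/(3.301e-06) = 2.655 Ω
Seg 3: A = π(2.05/2 mm)² = π(1.0250e-03 m)² = 3.301e-06 m²
R_3 = (2.73×10^-8)(374)/(3.301e-06) = 3.093 Ω
R_total = R_1 + R_2 + R_3 = 7.50 Ω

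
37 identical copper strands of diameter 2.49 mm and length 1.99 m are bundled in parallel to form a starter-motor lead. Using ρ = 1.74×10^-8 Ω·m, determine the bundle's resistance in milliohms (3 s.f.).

0.192 mΩ

A_strand = π(1.2450e-03 m)² = 4.870e-06 m²
R_strand = ρL/A = (1.74×10^-8)(1.99)/(4.870e-06) = 0.007111 Ω
R_total = R_strand/N = 0.007111/37 = 0.192 mΩ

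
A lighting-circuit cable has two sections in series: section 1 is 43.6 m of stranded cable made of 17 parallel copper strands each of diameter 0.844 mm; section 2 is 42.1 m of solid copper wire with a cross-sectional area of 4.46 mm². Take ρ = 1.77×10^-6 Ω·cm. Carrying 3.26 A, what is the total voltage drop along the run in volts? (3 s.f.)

0.809 V

ρ = 1.77×10^-6 Ω·cm = 1.77×10^-8 Ω·m
Section 1: A_strand = π(4.2200e-04)² = 5.595e-07 m²; R₁ = ρL/(N·A_s) = (1.77×10^-8)(43.6)/(17×5.595e-07) = 0.08114 Ω
Section 2: A = 4.46 mm² = 4.460e-06 m²
R₂ = (1.77×10^-8)(42.1)/(4.460e-06) = 0.1671 Ω
R = R₁ + R₂ = 0.2482 Ω
V = IR = 3.26 × 0.2482 = 0.809 V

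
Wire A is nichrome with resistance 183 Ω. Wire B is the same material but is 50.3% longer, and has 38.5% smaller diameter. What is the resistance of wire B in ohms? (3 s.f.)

727 Ω

R ∝ L/d², so R_B/R_A = (1 + 50.3/100) × (1 − 38.5/100)⁻²
= 1.503 × 2.644 = 3.974
R_B = 3.974 × 183 = 727 Ω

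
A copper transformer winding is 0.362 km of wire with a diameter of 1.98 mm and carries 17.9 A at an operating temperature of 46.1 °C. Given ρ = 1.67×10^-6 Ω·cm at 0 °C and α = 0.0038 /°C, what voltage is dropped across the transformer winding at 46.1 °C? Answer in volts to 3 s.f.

ρ = 1.67×10^-6 Ω·cm = 1.67×10^-8 Ω·m
A = π(d/2)² = π(9.9000e-04 m)² = 3.079e-06 m²
R₍0₎ = ρL/A = (1.67×10^-8)(362)/(3.079e-06) = 1.963 Ω
R₍46.1₎ = R₍0₎(1 + αΔT) = 1.963 × (1 + 0.0038×46.1) = 2.307 Ω
V = IR = 17.9 × 2.307 = 41.3 V

41.3 V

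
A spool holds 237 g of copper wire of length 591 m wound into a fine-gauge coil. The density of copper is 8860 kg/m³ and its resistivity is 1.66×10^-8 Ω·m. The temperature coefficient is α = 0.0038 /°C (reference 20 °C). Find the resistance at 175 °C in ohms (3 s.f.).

A = m/(density·L) = 0.237/(8860×591) = 4.5261e-08 m²
R = ρL/A = (1.66×10^-8)(591)/(4.5261e-08) = 216.8 Ω
R(175 °C) = 216.8 × (1 + 0.0038×155) = 344 Ω

344 Ω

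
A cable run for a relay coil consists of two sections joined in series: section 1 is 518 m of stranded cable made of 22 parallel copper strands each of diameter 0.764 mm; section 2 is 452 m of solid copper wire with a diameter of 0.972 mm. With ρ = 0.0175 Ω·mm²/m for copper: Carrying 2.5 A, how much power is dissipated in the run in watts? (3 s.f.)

ρ = 0.0175 Ω·mm²/m = 1.75×10^-8 Ω·m
Section 1: A_strand = π(3.8200e-04)² = 4.584e-07 m²; R₁ = ρL/(N·A_s) = (1.75×10^-8)(518)/(22×4.584e-07) = 0.8988 Ω
Section 2: A = π(d/2)² = π(4.8600e-04 m)² = 7.420e-07 m²
R₂ = (1.75×10^-8)(452)/(7.420e-07) = 10.66 Ω
R = R₁ + R₂ = 11.56 Ω
P = I²R = (2.5)² × 11.56 = 72.2 W

72.2 W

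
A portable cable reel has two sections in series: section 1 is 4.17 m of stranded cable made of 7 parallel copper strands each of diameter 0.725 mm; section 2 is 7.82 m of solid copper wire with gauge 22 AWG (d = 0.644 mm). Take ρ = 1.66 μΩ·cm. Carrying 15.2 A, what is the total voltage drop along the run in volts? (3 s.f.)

ρ = 1.66 μΩ·cm = 1.66×10^-8 Ω·m
Section 1: A_strand = π(3.6250e-04)² = 4.128e-07 m²; R₁ = ρL/(N·A_s) = (1.66×10^-8)(4.17)/(7×4.128e-07) = 0.02395 Ω
Section 2: A = π(0.644/2 mm)² = π(3.2200e-04 m)² = 3.257e-07 m²
R₂ = (1.66×10^-8)(7.82)/(3.257e-07) = 0.3985 Ω
R = R₁ + R₂ = 0.4225 Ω
V = IR = 15.2 × 0.4225 = 6.42 V

6.42 V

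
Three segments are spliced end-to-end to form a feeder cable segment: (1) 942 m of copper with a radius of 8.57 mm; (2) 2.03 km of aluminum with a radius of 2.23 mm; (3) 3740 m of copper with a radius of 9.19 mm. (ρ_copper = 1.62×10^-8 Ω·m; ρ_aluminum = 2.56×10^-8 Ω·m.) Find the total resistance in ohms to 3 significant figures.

Seg 1: A = πr² = π(8.5700e-03 m)² = 2.307e-04 m²
R_1 = (1.62×10^-8)(942)/(2.307e-04) = 0.06614 Ω
Seg 2: A = πr² = π(2.2300e-03 m)² = 1.562e-05 m²
R_2 = (2.56×10^-8)(2030)/(1.562e-05) = 3.326 Ω
Seg 3: A = πr² = π(9.1900e-03 m)² = 2.653e-04 m²
R_3 = (1.62×10^-8)(3740)/(2.653e-04) = 0.2284 Ω
R_total = R_1 + R_2 + R_3 = 3.62 Ω

3.62 Ω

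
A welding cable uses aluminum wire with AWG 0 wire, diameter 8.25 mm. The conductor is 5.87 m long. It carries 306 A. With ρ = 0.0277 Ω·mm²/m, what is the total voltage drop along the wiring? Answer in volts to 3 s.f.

0.931 V

ρ = 0.0277 Ω·mm²/m = 2.77×10^-8 Ω·m
A = π(8.25/2 mm)² = π(4.1250e-03 m)² = 5.346e-05 m²
R = ρL/A = (2.77×10^-8)(5.87)/(5.346e-05) = 0.003042 Ω
V = IR = 306 × 0.003042 = 0.931 V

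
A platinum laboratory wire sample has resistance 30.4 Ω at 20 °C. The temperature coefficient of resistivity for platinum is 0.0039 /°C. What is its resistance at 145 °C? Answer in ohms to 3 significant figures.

45.2 Ω

ΔT = 145 − 20 = 125 °C
R = R₀(1 + αΔT) = 30.4 × (1 + 0.0039×125) = 30.4 × 1.488 = 45.2 Ω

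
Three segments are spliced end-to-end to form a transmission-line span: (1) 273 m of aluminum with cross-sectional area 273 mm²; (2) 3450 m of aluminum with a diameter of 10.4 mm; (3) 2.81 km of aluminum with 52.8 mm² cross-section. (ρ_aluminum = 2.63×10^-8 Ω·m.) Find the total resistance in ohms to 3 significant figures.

2.49 Ω

Seg 1: A = 273 mm² = 2.730e-04 m²
R_1 = (2.63×10^-8)(273)/(2.730e-04) = 0.0263 Ω
Seg 2: A = π(d/2)² = π(5.2000e-03 m)² = 8.495e-05 m²
R_2 = (2.63×10^-8)(3450)/(8.495e-05) = 1.068 Ω
Seg 3: A = 52.8 mm² = 5.280e-05 m²
R_3 = (2.63×10^-8)(2810)/(5.280e-05) = 1.4 Ω
R_total = R_1 + R_2 + R_3 = 2.49 Ω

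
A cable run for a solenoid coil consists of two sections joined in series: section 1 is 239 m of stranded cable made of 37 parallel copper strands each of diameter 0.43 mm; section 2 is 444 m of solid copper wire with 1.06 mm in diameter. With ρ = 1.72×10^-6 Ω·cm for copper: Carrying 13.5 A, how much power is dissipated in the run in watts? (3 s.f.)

1720 W

ρ = 1.72×10^-6 Ω·cm = 1.72×10^-8 Ω·m
Section 1: A_strand = π(2.1500e-04)² = 1.452e-07 m²; R₁ = ρL/(N·A_s) = (1.72×10^-8)(239)/(37×1.452e-07) = 0.7651 Ω
Section 2: A = π(d/2)² = π(5.3000e-04 m)² = 8.825e-07 m²
R₂ = (1.72×10^-8)(444)/(8.825e-07) = 8.654 Ω
R = R₁ + R₂ = 9.419 Ω
P = I²R = (13.5)² × 9.419 = 1720 W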